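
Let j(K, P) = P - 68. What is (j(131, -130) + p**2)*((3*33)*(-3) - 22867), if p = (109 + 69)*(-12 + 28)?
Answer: -187881026584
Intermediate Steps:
p = 2848 (p = 178*16 = 2848)
j(K, P) = -68 + P
(j(131, -130) + p**2)*((3*33)*(-3) - 22867) = ((-68 - 130) + 2848**2)*((3*33)*(-3) - 22867) = (-198 + 8111104)*(99*(-3) - 22867) = 8110906*(-297 - 22867) = 8110906*(-23164) = -187881026584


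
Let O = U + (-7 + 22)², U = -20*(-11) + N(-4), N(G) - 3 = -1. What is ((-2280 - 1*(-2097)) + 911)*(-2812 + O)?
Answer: -1721720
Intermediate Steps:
N(G) = 2 (N(G) = 3 - 1 = 2)
U = 222 (U = -20*(-11) + 2 = 220 + 2 = 222)
O = 447 (O = 222 + (-7 + 22)² = 222 + 15² = 222 + 225 = 447)
((-2280 - 1*(-2097)) + 911)*(-2812 + O) = ((-2280 - 1*(-2097)) + 911)*(-2812 + 447) = ((-2280 + 2097) + 911)*(-2365) = (-183 + 911)*(-2365) = 728*(-2365) = -1721720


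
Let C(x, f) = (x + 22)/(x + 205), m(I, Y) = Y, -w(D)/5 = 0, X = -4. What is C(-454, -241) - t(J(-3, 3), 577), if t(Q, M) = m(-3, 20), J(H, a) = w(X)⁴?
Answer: -1516/83 ≈ -18.265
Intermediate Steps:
w(D) = 0 (w(D) = -5*0 = 0)
C(x, f) = (22 + x)/(205 + x)
J(H, a) = 0 (J(H, a) = 0⁴ = 0)
t(Q, M) = 20
C(-454, -241) - t(J(-3, 3), 577) = (22 - 454)/(205 - 454) - 1*20 = -432/(-249) - 20 = -1/249*(-432) - 20 = 144/83 - 20 = -1516/83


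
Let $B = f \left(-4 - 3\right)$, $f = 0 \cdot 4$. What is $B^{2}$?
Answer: $0$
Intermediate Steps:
$f = 0$
$B = 0$ ($B = 0 \left(-4 - 3\right) = 0 \left(-7\right) = 0$)
$B^{2} = 0^{2} = 0$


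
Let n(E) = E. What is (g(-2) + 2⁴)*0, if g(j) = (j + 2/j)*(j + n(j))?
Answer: 0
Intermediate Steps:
g(j) = 2*j*(j + 2/j) (g(j) = (j + 2/j)*(j + j) = (j + 2/j)*(2*j) = 2*j*(j + 2/j))
(g(-2) + 2⁴)*0 = ((4 + 2*(-2)²) + 2⁴)*0 = ((4 + 2*4) + 16)*0 = ((4 + 8) + 16)*0 = (12 + 16)*0 = 28*0 = 0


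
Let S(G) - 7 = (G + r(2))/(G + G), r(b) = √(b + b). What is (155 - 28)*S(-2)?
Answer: 889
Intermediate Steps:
r(b) = √2*√b (r(b) = √(2*b) = √2*√b)
S(G) = 7 + (2 + G)/(2*G) (S(G) = 7 + (G + √2*√2)/(G + G) = 7 + (G + 2)/((2*G)) = 7 + (2 + G)*(1/(2*G)) = 7 + (2 + G)/(2*G))
(155 - 28)*S(-2) = (155 - 28)*(15/2 + 1/(-2)) = 127*(15/2 - ½) = 127*7 = 889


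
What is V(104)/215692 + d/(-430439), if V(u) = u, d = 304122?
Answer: -16387979192/23210562197 ≈ -0.70606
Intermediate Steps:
V(104)/215692 + d/(-430439) = 104/215692 + 304122/(-430439) = 104*(1/215692) + 304122*(-1/430439) = 26/53923 - 304122/430439 = -16387979192/23210562197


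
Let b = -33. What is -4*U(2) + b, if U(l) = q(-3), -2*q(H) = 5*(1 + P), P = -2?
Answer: -43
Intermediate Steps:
q(H) = 5/2 (q(H) = -5*(1 - 2)/2 = -5*(-1)/2 = -1/2*(-5) = 5/2)
U(l) = 5/2
-4*U(2) + b = -4*5/2 - 33 = -10 - 33 = -43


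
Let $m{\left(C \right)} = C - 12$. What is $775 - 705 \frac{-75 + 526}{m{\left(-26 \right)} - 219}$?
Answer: $\frac{517130}{257} \approx 2012.2$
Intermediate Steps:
$m{\left(C \right)} = -12 + C$
$775 - 705 \frac{-75 + 526}{m{\left(-26 \right)} - 219} = 775 - 705 \frac{-75 + 526}{\left(-12 - 26\right) - 219} = 775 - 705 \frac{451}{-38 - 219} = 775 - 705 \frac{451}{-257} = 775 - 705 \cdot 451 \left(- \frac{1}{257}\right) = 775 - - \frac{317955}{257} = 775 + \frac{317955}{257} = \frac{517130}{257}$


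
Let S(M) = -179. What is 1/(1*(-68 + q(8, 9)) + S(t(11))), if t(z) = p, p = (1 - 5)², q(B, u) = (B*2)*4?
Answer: -1/183 ≈ -0.0054645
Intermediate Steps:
q(B, u) = 8*B (q(B, u) = (2*B)*4 = 8*B)
p = 16 (p = (-4)² = 16)
t(z) = 16
1/(1*(-68 + q(8, 9)) + S(t(11))) = 1/(1*(-68 + 8*8) - 179) = 1/(1*(-68 + 64) - 179) = 1/(1*(-4) - 179) = 1/(-4 - 179) = 1/(-183) = -1/183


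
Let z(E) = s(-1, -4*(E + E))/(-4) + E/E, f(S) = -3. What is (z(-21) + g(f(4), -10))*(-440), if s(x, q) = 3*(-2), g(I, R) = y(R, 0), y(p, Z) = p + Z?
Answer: 3300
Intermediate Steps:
y(p, Z) = Z + p
g(I, R) = R (g(I, R) = 0 + R = R)
s(x, q) = -6
z(E) = 5/2 (z(E) = -6/(-4) + E/E = -6*(-1/4) + 1 = 3/2 + 1 = 5/2)
(z(-21) + g(f(4), -10))*(-440) = (5/2 - 10)*(-440) = -15/2*(-440) = 3300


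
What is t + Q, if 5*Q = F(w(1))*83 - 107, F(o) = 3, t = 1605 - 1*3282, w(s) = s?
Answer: -8243/5 ≈ -1648.6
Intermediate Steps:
t = -1677 (t = 1605 - 3282 = -1677)
Q = 142/5 (Q = (3*83 - 107)/5 = (249 - 107)/5 = (1/5)*142 = 142/5 ≈ 28.400)
t + Q = -1677 + 142/5 = -8243/5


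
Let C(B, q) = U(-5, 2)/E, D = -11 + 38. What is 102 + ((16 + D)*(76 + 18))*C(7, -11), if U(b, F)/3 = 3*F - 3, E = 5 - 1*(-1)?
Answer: 6165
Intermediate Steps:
E = 6 (E = 5 + 1 = 6)
D = 27
U(b, F) = -9 + 9*F (U(b, F) = 3*(3*F - 3) = 3*(-3 + 3*F) = -9 + 9*F)
C(B, q) = 3/2 (C(B, q) = (-9 + 9*2)/6 = (-9 + 18)*(1/6) = 9*(1/6) = 3/2)
102 + ((16 + D)*(76 + 18))*C(7, -11) = 102 + ((16 + 27)*(76 + 18))*(3/2) = 102 + (43*94)*(3/2) = 102 + 4042*(3/2) = 102 + 6063 = 6165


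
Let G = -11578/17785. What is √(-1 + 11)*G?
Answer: -11578*√10/17785 ≈ -2.0586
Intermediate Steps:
G = -11578/17785 (G = -11578*1/17785 = -11578/17785 ≈ -0.65100)
√(-1 + 11)*G = √(-1 + 11)*(-11578/17785) = √10*(-11578/17785) = -11578*√10/17785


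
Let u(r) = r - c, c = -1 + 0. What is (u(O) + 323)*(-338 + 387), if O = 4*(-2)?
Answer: 15484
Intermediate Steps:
O = -8
c = -1
u(r) = 1 + r (u(r) = r - 1*(-1) = r + 1 = 1 + r)
(u(O) + 323)*(-338 + 387) = ((1 - 8) + 323)*(-338 + 387) = (-7 + 323)*49 = 316*49 = 15484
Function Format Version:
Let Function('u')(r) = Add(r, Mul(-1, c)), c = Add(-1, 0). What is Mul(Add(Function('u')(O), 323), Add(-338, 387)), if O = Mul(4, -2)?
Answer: 15484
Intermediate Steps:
O = -8
c = -1
Function('u')(r) = Add(1, r) (Function('u')(r) = Add(r, Mul(-1, -1)) = Add(r, 1) = Add(1, r))
Mul(Add(Function('u')(O), 323), Add(-338, 387)) = Mul(Add(Add(1, -8), 323), Add(-338, 387)) = Mul(Add(-7, 323), 49) = Mul(316, 49) = 15484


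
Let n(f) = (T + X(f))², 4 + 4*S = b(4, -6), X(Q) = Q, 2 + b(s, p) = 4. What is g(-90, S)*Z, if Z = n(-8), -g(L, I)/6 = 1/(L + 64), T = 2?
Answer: 108/13 ≈ 8.3077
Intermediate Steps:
b(s, p) = 2 (b(s, p) = -2 + 4 = 2)
S = -½ (S = -1 + (¼)*2 = -1 + ½ = -½ ≈ -0.50000)
g(L, I) = -6/(64 + L) (g(L, I) = -6/(L + 64) = -6/(64 + L))
n(f) = (2 + f)²
Z = 36 (Z = (2 - 8)² = (-6)² = 36)
g(-90, S)*Z = -6/(64 - 90)*36 = -6/(-26)*36 = -6*(-1/26)*36 = (3/13)*36 = 108/13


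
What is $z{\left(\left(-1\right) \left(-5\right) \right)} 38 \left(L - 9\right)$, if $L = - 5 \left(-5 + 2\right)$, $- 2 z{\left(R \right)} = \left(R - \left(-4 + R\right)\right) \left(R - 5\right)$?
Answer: $0$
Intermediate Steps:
$z{\left(R \right)} = 10 - 2 R$ ($z{\left(R \right)} = - \frac{\left(R - \left(-4 + R\right)\right) \left(R - 5\right)}{2} = - \frac{4 \left(-5 + R\right)}{2} = - \frac{-20 + 4 R}{2} = 10 - 2 R$)
$L = 15$ ($L = \left(-5\right) \left(-3\right) = 15$)
$z{\left(\left(-1\right) \left(-5\right) \right)} 38 \left(L - 9\right) = \left(10 - 2 \left(\left(-1\right) \left(-5\right)\right)\right) 38 \left(15 - 9\right) = \left(10 - 10\right) 38 \cdot 6 = 0 \cdot 38 \cdot 6 = 0 \cdot 6 = 0$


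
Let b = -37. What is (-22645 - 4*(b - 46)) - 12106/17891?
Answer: -399213989/17891 ≈ -22314.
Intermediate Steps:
(-22645 - 4*(b - 46)) - 12106/17891 = (-22645 - 4*(-37 - 46)) - 12106/17891 = (-22645 - 4*(-83)) - 12106*1/17891 = (-22645 + 332) - 12106/17891 = -22313 - 12106/17891 = -399213989/17891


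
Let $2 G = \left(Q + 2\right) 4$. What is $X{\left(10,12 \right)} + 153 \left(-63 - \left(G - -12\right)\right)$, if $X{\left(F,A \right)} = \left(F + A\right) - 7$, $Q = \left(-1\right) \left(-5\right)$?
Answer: $-13602$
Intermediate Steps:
$Q = 5$
$X{\left(F,A \right)} = -7 + A + F$ ($X{\left(F,A \right)} = \left(A + F\right) - 7 = -7 + A + F$)
$G = 14$ ($G = \frac{\left(5 + 2\right) 4}{2} = \frac{7 \cdot 4}{2} = \frac{1}{2} \cdot 28 = 14$)
$X{\left(10,12 \right)} + 153 \left(-63 - \left(G - -12\right)\right) = \left(-7 + 12 + 10\right) + 153 \left(-63 - \left(14 - -12\right)\right) = 15 + 153 \left(-63 - \left(14 + 12\right)\right) = 15 + 153 \left(-63 - 26\right) = 15 + 153 \left(-89\right) = 15 - 13617 = -13602$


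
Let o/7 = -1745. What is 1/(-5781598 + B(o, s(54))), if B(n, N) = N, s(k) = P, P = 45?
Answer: -1/5781553 ≈ -1.7296e-7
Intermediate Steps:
o = -12215 (o = 7*(-1745) = -12215)
s(k) = 45
1/(-5781598 + B(o, s(54))) = 1/(-5781598 + 45) = 1/(-5781553) = -1/5781553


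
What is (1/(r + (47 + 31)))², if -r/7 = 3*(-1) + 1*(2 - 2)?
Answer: 1/9801 ≈ 0.00010203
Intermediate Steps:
r = 21 (r = -7*(3*(-1) + 1*(2 - 2)) = -7*(-3 + 1*0) = -7*(-3 + 0) = -7*(-3) = 21)
(1/(r + (47 + 31)))² = (1/(21 + (47 + 31)))² = (1/(21 + 78))² = (1/99)² = 1/9801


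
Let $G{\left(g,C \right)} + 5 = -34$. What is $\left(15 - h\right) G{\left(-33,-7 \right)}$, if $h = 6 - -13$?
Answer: $156$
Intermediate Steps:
$G{\left(g,C \right)} = -39$ ($G{\left(g,C \right)} = -5 - 34 = -39$)
$h = 19$ ($h = 6 + 13 = 19$)
$\left(15 - h\right) G{\left(-33,-7 \right)} = \left(15 - 19\right) \left(-39\right) = \left(-4\right) \left(-39\right) = 156$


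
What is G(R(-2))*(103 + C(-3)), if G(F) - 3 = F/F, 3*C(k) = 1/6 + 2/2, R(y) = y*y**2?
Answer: 3722/9 ≈ 413.56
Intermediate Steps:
R(y) = y**3
C(k) = 7/18 (C(k) = (1/6 + 2/2)/3 = (1*(1/6) + 2*(1/2))/3 = (1/6 + 1)/3 = (1/3)*(7/6) = 7/18)
G(F) = 4 (G(F) = 3 + F/F = 3 + 1 = 4)
G(R(-2))*(103 + C(-3)) = 4*(103 + 7/18) = 4*(1861/18) = 3722/9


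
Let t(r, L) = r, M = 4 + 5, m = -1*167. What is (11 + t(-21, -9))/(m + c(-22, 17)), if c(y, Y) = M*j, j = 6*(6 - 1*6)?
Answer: 10/167 ≈ 0.059880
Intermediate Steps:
m = -167
M = 9
j = 0 (j = 6*(6 - 6) = 6*0 = 0)
c(y, Y) = 0 (c(y, Y) = 9*0 = 0)
(11 + t(-21, -9))/(m + c(-22, 17)) = (11 - 21)/(-167 + 0) = -10/(-167) = -10*(-1/167) = 10/167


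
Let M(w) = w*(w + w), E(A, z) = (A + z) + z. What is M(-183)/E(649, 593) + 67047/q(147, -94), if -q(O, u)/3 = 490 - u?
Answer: -1895263/1071640 ≈ -1.7686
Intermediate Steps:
E(A, z) = A + 2*z
q(O, u) = -1470 + 3*u (q(O, u) = -3*(490 - u) = -1470 + 3*u)
M(w) = 2*w² (M(w) = w*(2*w) = 2*w²)
M(-183)/E(649, 593) + 67047/q(147, -94) = (2*(-183)²)/(649 + 2*593) + 67047/(-1470 + 3*(-94)) = (2*33489)/(649 + 1186) + 67047/(-1470 - 282) = 66978/1835 + 67047/(-1752) = 66978*(1/1835) + 67047*(-1/1752) = 66978/1835 - 22349/584 = -1895263/1071640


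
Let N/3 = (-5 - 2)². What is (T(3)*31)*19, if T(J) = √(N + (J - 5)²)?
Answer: 589*√151 ≈ 7237.8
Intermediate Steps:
N = 147 (N = 3*(-5 - 2)² = 3*(-7)² = 3*49 = 147)
T(J) = √(147 + (-5 + J)²) (T(J) = √(147 + (J - 5)²) = √(147 + (-5 + J)²))
(T(3)*31)*19 = (√(147 + (-5 + 3)²)*31)*19 = (√(147 + (-2)²)*31)*19 = (√(147 + 4)*31)*19 = (√151*31)*19 = (31*√151)*19 = 589*√151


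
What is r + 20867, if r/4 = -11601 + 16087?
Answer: 38811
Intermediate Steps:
r = 17944 (r = 4*(-11601 + 16087) = 4*4486 = 17944)
r + 20867 = 17944 + 20867 = 38811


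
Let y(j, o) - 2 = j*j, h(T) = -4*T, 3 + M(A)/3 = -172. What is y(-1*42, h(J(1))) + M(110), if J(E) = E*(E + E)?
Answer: 1241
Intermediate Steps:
M(A) = -525 (M(A) = -9 + 3*(-172) = -9 - 516 = -525)
J(E) = 2*E² (J(E) = E*(2*E) = 2*E²)
y(j, o) = 2 + j² (y(j, o) = 2 + j*j = 2 + j²)
y(-1*42, h(J(1))) + M(110) = (2 + (-1*42)²) - 525 = (2 + (-42)²) - 525 = (2 + 1764) - 525 = 1766 - 525 = 1241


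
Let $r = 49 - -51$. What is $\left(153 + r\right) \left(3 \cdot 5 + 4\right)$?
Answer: $4807$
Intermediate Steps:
$r = 100$ ($r = 49 + 51 = 100$)
$\left(153 + r\right) \left(3 \cdot 5 + 4\right) = \left(153 + 100\right) \left(3 \cdot 5 + 4\right) = 253 \left(15 + 4\right) = 253 \cdot 19 = 4807$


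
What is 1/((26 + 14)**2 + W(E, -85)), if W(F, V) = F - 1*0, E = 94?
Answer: 1/1694 ≈ 0.00059032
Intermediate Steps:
W(F, V) = F (W(F, V) = F + 0 = F)
1/((26 + 14)**2 + W(E, -85)) = 1/((26 + 14)**2 + 94) = 1/(40**2 + 94) = 1/(1600 + 94) = 1/1694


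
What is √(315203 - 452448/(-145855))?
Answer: √6705594071926115/145855 ≈ 561.43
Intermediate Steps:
√(315203 - 452448/(-145855)) = √(315203 - 452448*(-1/145855)) = √(315203 + 452448/145855) = √(45974386013/145855) = √6705594071926115/145855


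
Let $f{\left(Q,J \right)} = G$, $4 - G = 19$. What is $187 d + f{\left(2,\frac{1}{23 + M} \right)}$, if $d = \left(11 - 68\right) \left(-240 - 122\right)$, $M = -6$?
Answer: $3858543$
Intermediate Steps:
$G = -15$ ($G = 4 - 19 = -15$)
$d = 20634$ ($d = \left(-57\right) \left(-362\right) = 20634$)
$f{\left(Q,J \right)} = -15$
$187 d + f{\left(2,\frac{1}{23 + M} \right)} = 187 \cdot 20634 - 15 = 3858558 - 15 = 3858543$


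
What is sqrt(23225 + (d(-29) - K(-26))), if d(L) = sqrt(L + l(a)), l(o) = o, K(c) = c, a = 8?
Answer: sqrt(23251 + I*sqrt(21)) ≈ 152.48 + 0.015*I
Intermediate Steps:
d(L) = sqrt(8 + L) (d(L) = sqrt(L + 8) = sqrt(8 + L))
sqrt(23225 + (d(-29) - K(-26))) = sqrt(23225 + (sqrt(8 - 29) - 1*(-26))) = sqrt(23225 + (sqrt(-21) + 26)) = sqrt(23225 + (I*sqrt(21) + 26)) = sqrt(23225 + (26 + I*sqrt(21))) = sqrt(23251 + I*sqrt(21))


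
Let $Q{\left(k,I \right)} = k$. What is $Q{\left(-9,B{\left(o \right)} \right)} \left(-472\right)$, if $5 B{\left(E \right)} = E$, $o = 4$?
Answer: $4248$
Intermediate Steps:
$B{\left(E \right)} = \frac{E}{5}$
$Q{\left(-9,B{\left(o \right)} \right)} \left(-472\right) = \left(-9\right) \left(-472\right) = 4248$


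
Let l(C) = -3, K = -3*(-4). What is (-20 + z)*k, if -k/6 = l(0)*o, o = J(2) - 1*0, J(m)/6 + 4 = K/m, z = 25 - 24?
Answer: -4104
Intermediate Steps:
K = 12
z = 1
J(m) = -24 + 72/m (J(m) = -24 + 6*(12/m) = -24 + 72/m)
o = 12 (o = (-24 + 72/2) - 1*0 = (-24 + 72*(½)) + 0 = (-24 + 36) + 0 = 12 + 0 = 12)
k = 216 (k = -(-18)*12 = -6*(-36) = 216)
(-20 + z)*k = (-20 + 1)*216 = -19*216 = -4104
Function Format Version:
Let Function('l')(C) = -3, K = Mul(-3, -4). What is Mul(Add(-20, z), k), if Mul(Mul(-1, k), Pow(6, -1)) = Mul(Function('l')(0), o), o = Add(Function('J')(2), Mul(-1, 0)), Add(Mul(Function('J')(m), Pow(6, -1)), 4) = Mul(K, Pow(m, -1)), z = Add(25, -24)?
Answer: -4104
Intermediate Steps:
K = 12
z = 1
Function('J')(m) = Add(-24, Mul(72, Pow(m, -1))) (Function('J')(m) = Add(-24, Mul(6, Mul(12, Pow(m, -1)))) = Add(-24, Mul(72, Pow(m, -1))))
o = 12 (o = Add(Add(-24, Mul(72, Pow(2, -1))), Mul(-1, 0)) = Add(Add(-24, Mul(72, Rational(1, 2))), 0) = Add(Add(-24, 36), 0) = Add(12, 0) = 12)
k = 216 (k = Mul(-6, Mul(-3, 12)) = Mul(-6, -36) = 216)
Mul(Add(-20, z), k) = Mul(Add(-20, 1), 216) = Mul(-19, 216) = -4104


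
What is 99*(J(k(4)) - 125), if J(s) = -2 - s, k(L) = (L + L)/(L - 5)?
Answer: -11781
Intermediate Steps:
k(L) = 2*L/(-5 + L) (k(L) = (2*L)/(-5 + L) = 2*L/(-5 + L))
99*(J(k(4)) - 125) = 99*((-2 - 2*4/(-5 + 4)) - 125) = 99*((-2 - 2*4/(-1)) - 125) = 99*((-2 - 2*4*(-1)) - 125) = 99*((-2 - 1*(-8)) - 125) = 99*((-2 + 8) - 125) = 99*(6 - 125) = 99*(-119) = -11781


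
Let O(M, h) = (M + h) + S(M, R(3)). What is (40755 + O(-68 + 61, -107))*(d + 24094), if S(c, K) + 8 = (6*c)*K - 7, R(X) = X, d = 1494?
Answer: 1036314000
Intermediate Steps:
S(c, K) = -15 + 6*K*c (S(c, K) = -8 + ((6*c)*K - 7) = -8 + (6*K*c - 7) = -8 + (-7 + 6*K*c) = -15 + 6*K*c)
O(M, h) = -15 + h + 19*M (O(M, h) = (M + h) + (-15 + 6*3*M) = (M + h) + (-15 + 18*M) = -15 + h + 19*M)
(40755 + O(-68 + 61, -107))*(d + 24094) = (40755 + (-15 - 107 + 19*(-68 + 61)))*(1494 + 24094) = (40755 + (-15 - 107 + 19*(-7)))*25588 = (40755 + (-15 - 107 - 133))*25588 = (40755 - 255)*25588 = 40500*25588 = 1036314000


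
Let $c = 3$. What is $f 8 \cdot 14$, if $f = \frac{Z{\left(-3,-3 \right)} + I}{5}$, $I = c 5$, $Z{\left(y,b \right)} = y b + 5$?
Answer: $\frac{3248}{5} \approx 649.6$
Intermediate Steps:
$Z{\left(y,b \right)} = 5 + b y$ ($Z{\left(y,b \right)} = b y + 5 = 5 + b y$)
$I = 15$ ($I = 3 \cdot 5 = 15$)
$f = \frac{29}{5}$ ($f = \frac{\left(5 - -9\right) + 15}{5} = \frac{\left(5 + 9\right) + 15}{5} = \frac{14 + 15}{5} = \frac{1}{5} \cdot 29 = \frac{29}{5} \approx 5.8$)
$f 8 \cdot 14 = \frac{29}{5} \cdot 8 \cdot 14 = \frac{232}{5} \cdot 14 = \frac{3248}{5}$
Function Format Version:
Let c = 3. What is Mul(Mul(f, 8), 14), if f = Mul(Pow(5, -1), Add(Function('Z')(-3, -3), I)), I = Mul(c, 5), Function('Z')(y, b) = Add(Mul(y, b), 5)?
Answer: Rational(3248, 5) ≈ 649.60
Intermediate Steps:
Function('Z')(y, b) = Add(5, Mul(b, y)) (Function('Z')(y, b) = Add(Mul(b, y), 5) = Add(5, Mul(b, y)))
I = 15 (I = Mul(3, 5) = 15)
f = Rational(29, 5) (f = Mul(Pow(5, -1), Add(Add(5, Mul(-3, -3)), 15)) = Mul(Rational(1, 5), Add(Add(5, 9), 15)) = Mul(Rational(1, 5), Add(14, 15)) = Mul(Rational(1, 5), 29) = Rational(29, 5) ≈ 5.8000)
Mul(Mul(f, 8), 14) = Mul(Mul(Rational(29, 5), 8), 14) = Mul(Rational(232, 5), 14) = Rational(3248, 5)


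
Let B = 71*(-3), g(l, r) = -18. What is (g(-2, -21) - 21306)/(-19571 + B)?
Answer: 5331/4946 ≈ 1.0778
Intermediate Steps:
B = -213
(g(-2, -21) - 21306)/(-19571 + B) = (-18 - 21306)/(-19571 - 213) = -21324/(-19784) = -21324*(-1/19784) = 5331/4946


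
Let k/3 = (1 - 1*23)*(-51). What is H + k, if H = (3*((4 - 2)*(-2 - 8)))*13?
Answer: 2586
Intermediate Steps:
k = 3366 (k = 3*((1 - 1*23)*(-51)) = 3*((1 - 23)*(-51)) = 3*(-22*(-51)) = 3*1122 = 3366)
H = -780 (H = (3*(2*(-10)))*13 = (3*(-20))*13 = -60*13 = -780)
H + k = -780 + 3366 = 2586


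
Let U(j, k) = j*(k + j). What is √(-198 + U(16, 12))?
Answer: 5*√10 ≈ 15.811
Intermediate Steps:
U(j, k) = j*(j + k)
√(-198 + U(16, 12)) = √(-198 + 16*(16 + 12)) = √(-198 + 16*28) = √(-198 + 448) = √250 = 5*√10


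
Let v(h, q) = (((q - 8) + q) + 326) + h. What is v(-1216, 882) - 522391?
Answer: -521525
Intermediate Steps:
v(h, q) = 318 + h + 2*q (v(h, q) = (((-8 + q) + q) + 326) + h = ((-8 + 2*q) + 326) + h = (318 + 2*q) + h = 318 + h + 2*q)
v(-1216, 882) - 522391 = (318 - 1216 + 2*882) - 522391 = (318 - 1216 + 1764) - 522391 = 866 - 522391 = -521525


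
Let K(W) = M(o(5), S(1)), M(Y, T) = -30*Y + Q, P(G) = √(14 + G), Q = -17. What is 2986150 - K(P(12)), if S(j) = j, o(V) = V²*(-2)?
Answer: 2984667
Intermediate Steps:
o(V) = -2*V²
M(Y, T) = -17 - 30*Y (M(Y, T) = -30*Y - 17 = -17 - 30*Y)
K(W) = 1483 (K(W) = -17 - (-60)*5² = -17 - (-60)*25 = -17 - 30*(-50) = -17 + 1500 = 1483)
2986150 - K(P(12)) = 2986150 - 1*1483 = 2986150 - 1483 = 2984667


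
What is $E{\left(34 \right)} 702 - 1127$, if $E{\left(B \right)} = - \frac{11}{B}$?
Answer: $- \frac{23020}{17} \approx -1354.1$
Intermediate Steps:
$E{\left(34 \right)} 702 - 1127 = - \frac{11}{34} \cdot 702 - 1127 = \left(-11\right) \frac{1}{34} \cdot 702 - 1127 = \left(- \frac{11}{34}\right) 702 - 1127 = - \frac{3861}{17} - 1127 = - \frac{23020}{17}$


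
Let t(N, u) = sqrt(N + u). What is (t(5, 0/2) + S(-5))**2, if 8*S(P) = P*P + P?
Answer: 45/4 + 5*sqrt(5) ≈ 22.430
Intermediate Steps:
S(P) = P/8 + P**2/8 (S(P) = (P*P + P)/8 = (P**2 + P)/8 = (P + P**2)/8 = P/8 + P**2/8)
(t(5, 0/2) + S(-5))**2 = (sqrt(5 + 0/2) + (1/8)*(-5)*(1 - 5))**2 = (sqrt(5 + 0*(1/2)) + (1/8)*(-5)*(-4))**2 = (sqrt(5 + 0) + 5/2)**2 = (sqrt(5) + 5/2)**2 = (5/2 + sqrt(5))**2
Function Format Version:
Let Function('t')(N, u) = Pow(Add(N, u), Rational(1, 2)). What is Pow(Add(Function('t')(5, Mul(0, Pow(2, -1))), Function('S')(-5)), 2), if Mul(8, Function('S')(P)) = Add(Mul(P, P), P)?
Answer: Add(Rational(45, 4), Mul(5, Pow(5, Rational(1, 2)))) ≈ 22.430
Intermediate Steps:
Function('S')(P) = Add(Mul(Rational(1, 8), P), Mul(Rational(1, 8), Pow(P, 2))) (Function('S')(P) = Mul(Rational(1, 8), Add(Mul(P, P), P)) = Mul(Rational(1, 8), Add(Pow(P, 2), P)) = Mul(Rational(1, 8), Add(P, Pow(P, 2))) = Add(Mul(Rational(1, 8), P), Mul(Rational(1, 8), Pow(P, 2))))
Pow(Add(Function('t')(5, Mul(0, Pow(2, -1))), Function('S')(-5)), 2) = Pow(Add(Pow(Add(5, Mul(0, Pow(2, -1))), Rational(1, 2)), Mul(Rational(1, 8), -5, Add(1, -5))), 2) = Pow(Add(Pow(Add(5, Mul(0, Rational(1, 2))), Rational(1, 2)), Mul(Rational(1, 8), -5, -4)), 2) = Pow(Add(Pow(Add(5, 0), Rational(1, 2)), Rational(5, 2)), 2) = Pow(Add(Pow(5, Rational(1, 2)), Rational(5, 2)), 2) = Pow(Add(Rational(5, 2), Pow(5, Rational(1, 2))), 2)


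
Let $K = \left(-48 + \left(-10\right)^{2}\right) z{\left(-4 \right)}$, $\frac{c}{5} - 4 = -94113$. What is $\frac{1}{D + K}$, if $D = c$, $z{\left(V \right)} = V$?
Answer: $- \frac{1}{470753} \approx -2.1243 \cdot 10^{-6}$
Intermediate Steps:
$c = -470545$ ($c = 20 + 5 \left(-94113\right) = 20 - 470565 = -470545$)
$D = -470545$
$K = -208$ ($K = \left(-48 + \left(-10\right)^{2}\right) \left(-4\right) = \left(-48 + 100\right) \left(-4\right) = 52 \left(-4\right) = -208$)
$\frac{1}{D + K} = \frac{1}{-470545 - 208} = \frac{1}{-470753} = - \frac{1}{470753}$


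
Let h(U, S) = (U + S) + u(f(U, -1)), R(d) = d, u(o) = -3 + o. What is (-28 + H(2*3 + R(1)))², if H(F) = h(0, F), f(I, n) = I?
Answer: 576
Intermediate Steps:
h(U, S) = -3 + S + 2*U (h(U, S) = (U + S) + (-3 + U) = (S + U) + (-3 + U) = -3 + S + 2*U)
H(F) = -3 + F (H(F) = -3 + F + 2*0 = -3 + F + 0 = -3 + F)
(-28 + H(2*3 + R(1)))² = (-28 + (-3 + (2*3 + 1)))² = (-28 + (-3 + (6 + 1)))² = (-28 + (-3 + 7))² = (-28 + 4)² = (-24)² = 576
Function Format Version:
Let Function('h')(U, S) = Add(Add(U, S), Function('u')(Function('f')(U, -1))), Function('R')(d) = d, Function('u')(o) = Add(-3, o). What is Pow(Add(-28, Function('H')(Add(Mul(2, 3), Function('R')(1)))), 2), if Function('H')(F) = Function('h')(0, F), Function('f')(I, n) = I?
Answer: 576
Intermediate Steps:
Function('h')(U, S) = Add(-3, S, Mul(2, U)) (Function('h')(U, S) = Add(Add(U, S), Add(-3, U)) = Add(Add(S, U), Add(-3, U)) = Add(-3, S, Mul(2, U)))
Function('H')(F) = Add(-3, F) (Function('H')(F) = Add(-3, F, Mul(2, 0)) = Add(-3, F, 0) = Add(-3, F))
Pow(Add(-28, Function('H')(Add(Mul(2, 3), Function('R')(1)))), 2) = Pow(Add(-28, Add(-3, Add(Mul(2, 3), 1))), 2) = Pow(Add(-28, Add(-3, Add(6, 1))), 2) = Pow(Add(-28, Add(-3, 7)), 2) = Pow(Add(-28, 4), 2) = Pow(-24, 2) = 576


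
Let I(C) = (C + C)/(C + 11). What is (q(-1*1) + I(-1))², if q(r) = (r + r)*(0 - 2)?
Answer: 361/25 ≈ 14.440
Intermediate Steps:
I(C) = 2*C/(11 + C) (I(C) = (2*C)/(11 + C) = 2*C/(11 + C))
q(r) = -4*r (q(r) = (2*r)*(-2) = -4*r)
(q(-1*1) + I(-1))² = (-(-4) + 2*(-1)/(11 - 1))² = (-4*(-1) + 2*(-1)/10)² = (4 + 2*(-1)*(⅒))² = (4 - ⅕)² = (19/5)² = 361/25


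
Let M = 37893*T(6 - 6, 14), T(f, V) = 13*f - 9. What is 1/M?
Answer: -1/341037 ≈ -2.9322e-6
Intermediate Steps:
T(f, V) = -9 + 13*f
M = -341037 (M = 37893*(-9 + 13*(6 - 6)) = 37893*(-9 + 13*0) = 37893*(-9 + 0) = 37893*(-9) = -341037)
1/M = 1/(-341037) = -1/341037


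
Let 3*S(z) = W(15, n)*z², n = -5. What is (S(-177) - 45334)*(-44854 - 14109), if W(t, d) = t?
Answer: -6563230493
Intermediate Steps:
S(z) = 5*z² (S(z) = (15*z²)/3 = 5*z²)
(S(-177) - 45334)*(-44854 - 14109) = (5*(-177)² - 45334)*(-44854 - 14109) = (5*31329 - 45334)*(-58963) = (156645 - 45334)*(-58963) = 111311*(-58963) = -6563230493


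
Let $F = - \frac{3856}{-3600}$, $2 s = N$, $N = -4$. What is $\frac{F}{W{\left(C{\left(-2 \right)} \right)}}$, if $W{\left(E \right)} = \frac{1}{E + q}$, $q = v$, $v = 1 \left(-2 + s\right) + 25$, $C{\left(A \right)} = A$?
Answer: $\frac{4579}{225} \approx 20.351$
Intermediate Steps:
$s = -2$ ($s = \frac{1}{2} \left(-4\right) = -2$)
$F = \frac{241}{225}$ ($F = \left(-3856\right) \left(- \frac{1}{3600}\right) = \frac{241}{225} \approx 1.0711$)
$v = 21$ ($v = 1 \left(-2 - 2\right) + 25 = 1 \left(-4\right) + 25 = -4 + 25 = 21$)
$q = 21$
$W{\left(E \right)} = \frac{1}{21 + E}$ ($W{\left(E \right)} = \frac{1}{E + 21} = \frac{1}{21 + E}$)
$\frac{F}{W{\left(C{\left(-2 \right)} \right)}} = \frac{241}{225 \frac{1}{21 - 2}} = \frac{241}{225 \cdot \frac{1}{19}} = \frac{241 \frac{1}{\frac{1}{19}}}{225} = \frac{241}{225} \cdot 19 = \frac{4579}{225}$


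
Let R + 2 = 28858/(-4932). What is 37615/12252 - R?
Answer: 54994927/5035572 ≈ 10.921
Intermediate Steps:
R = -19361/2466 (R = -2 + 28858/(-4932) = -2 + 28858*(-1/4932) = -2 - 14429/2466 = -19361/2466 ≈ -7.8512)
37615/12252 - R = 37615/12252 - 1*(-19361/2466) = 37615*(1/12252) + 19361/2466 = 37615/12252 + 19361/2466 = 54994927/5035572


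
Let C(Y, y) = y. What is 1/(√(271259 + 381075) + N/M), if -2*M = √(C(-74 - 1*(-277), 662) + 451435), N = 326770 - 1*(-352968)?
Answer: 150699/(-1359476*√50233 + 150699*√652334) ≈ -0.00082358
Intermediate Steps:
N = 679738 (N = 326770 + 352968 = 679738)
M = -3*√50233/2 (M = -√(662 + 451435)/2 = -3*√50233/2 ≈ -336.19)
1/(√(271259 + 381075) + N/M) = 1/(√(271259 + 381075) + 679738/((-3*√50233/2))) = 1/(√652334 + 679738*(-2*√50233/150699)) = 1/(√652334 - 1359476*√50233/150699)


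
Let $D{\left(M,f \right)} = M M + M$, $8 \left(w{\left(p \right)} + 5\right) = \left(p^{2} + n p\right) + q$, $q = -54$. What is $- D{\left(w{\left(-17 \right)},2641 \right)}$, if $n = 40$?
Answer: $- \frac{231345}{64} \approx -3614.8$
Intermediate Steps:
$w{\left(p \right)} = - \frac{47}{4} + 5 p + \frac{p^{2}}{8}$ ($w{\left(p \right)} = -5 + \frac{\left(p^{2} + 40 p\right) - 54}{8} = -5 + \frac{-54 + p^{2} + 40 p}{8} = -5 + \left(- \frac{27}{4} + 5 p + \frac{p^{2}}{8}\right) = - \frac{47}{4} + 5 p + \frac{p^{2}}{8}$)
$D{\left(M,f \right)} = M + M^{2}$ ($D{\left(M,f \right)} = M^{2} + M = M + M^{2}$)
$- D{\left(w{\left(-17 \right)},2641 \right)} = - \left(- \frac{47}{4} + 5 \left(-17\right) + \frac{\left(-17\right)^{2}}{8}\right) \left(1 + \left(- \frac{47}{4} + 5 \left(-17\right) + \frac{\left(-17\right)^{2}}{8}\right)\right) = - \left(- \frac{47}{4} - 85 + \frac{1}{8} \cdot 289\right) \left(1 - \frac{485}{8}\right) = - \left(- \frac{47}{4} - 85 + \frac{289}{8}\right) \left(1 - \frac{485}{8}\right) = - \frac{\left(-485\right) \left(1 - \frac{485}{8}\right)}{8} = - \frac{\left(-485\right) \left(-477\right)}{8 \cdot 8} = \left(-1\right) \frac{231345}{64} = - \frac{231345}{64}$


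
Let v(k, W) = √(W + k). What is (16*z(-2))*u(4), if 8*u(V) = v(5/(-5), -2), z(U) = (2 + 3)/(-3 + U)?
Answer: -2*I*√3 ≈ -3.4641*I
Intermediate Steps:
z(U) = 5/(-3 + U)
u(V) = I*√3/8 (u(V) = √(-2 + 5/(-5))/8 = √(-2 + 5*(-⅕))/8 = √(-2 - 1)/8 = √(-3)/8 = (I*√3)/8 = I*√3/8)
(16*z(-2))*u(4) = (16*(5/(-3 - 2)))*(I*√3/8) = (16*(5/(-5)))*(I*√3/8) = (16*(5*(-⅕)))*(I*√3/8) = (16*(-1))*(I*√3/8) = -2*I*√3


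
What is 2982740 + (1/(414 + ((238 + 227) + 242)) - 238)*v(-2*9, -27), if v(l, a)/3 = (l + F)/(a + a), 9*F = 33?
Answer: 180545710889/60534 ≈ 2.9826e+6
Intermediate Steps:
F = 11/3 (F = (⅑)*33 = 11/3 ≈ 3.6667)
v(l, a) = 3*(11/3 + l)/(2*a) (v(l, a) = 3*((l + 11/3)/(a + a)) = 3*((11/3 + l)/((2*a))) = 3*((11/3 + l)*(1/(2*a))) = 3*((11/3 + l)/(2*a)) = 3*(11/3 + l)/(2*a))
2982740 + (1/(414 + ((238 + 227) + 242)) - 238)*v(-2*9, -27) = 2982740 + (1/(414 + ((238 + 227) + 242)) - 238)*((½)*(11 + 3*(-2*9))/(-27)) = 2982740 + (1/(414 + (465 + 242)) - 238)*((½)*(-1/27)*(11 + 3*(-18))) = 2982740 + (1/(414 + 707) - 238)*((½)*(-1/27)*(11 - 54)) = 2982740 + (1/1121 - 238)*((½)*(-1/27)*(-43)) = 2982740 + (1/1121 - 238)*(43/54) = 2982740 - 266797/1121*43/54 = 2982740 - 11472271/60534 = 180545710889/60534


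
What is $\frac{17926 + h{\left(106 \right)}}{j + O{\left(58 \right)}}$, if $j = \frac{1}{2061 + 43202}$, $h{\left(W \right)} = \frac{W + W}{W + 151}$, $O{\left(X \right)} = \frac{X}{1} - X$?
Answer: $\frac{208535422022}{257} \approx 8.1142 \cdot 10^{8}$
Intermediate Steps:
$O{\left(X \right)} = 0$ ($O{\left(X \right)} = X 1 - X = X - X = 0$)
$h{\left(W \right)} = \frac{2 W}{151 + W}$
$j = \frac{1}{45263} \approx 2.2093 \cdot 10^{-5}$
$\frac{17926 + h{\left(106 \right)}}{j + O{\left(58 \right)}} = \frac{17926 + 2 \cdot 106 \frac{1}{151 + 106}}{\frac{1}{45263} + 0} = \left(17926 + 2 \cdot 106 \cdot \frac{1}{257}\right) \frac{1}{\frac{1}{45263}} = \left(17926 + 2 \cdot 106 \cdot \frac{1}{257}\right) 45263 = \left(17926 + \frac{212}{257}\right) 45263 = \frac{4607194}{257} \cdot 45263 = \frac{208535422022}{257}$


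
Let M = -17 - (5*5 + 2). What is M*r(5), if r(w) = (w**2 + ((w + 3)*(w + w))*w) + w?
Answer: -18920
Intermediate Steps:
r(w) = w + w**2 + 2*w**2*(3 + w) (r(w) = (w**2 + ((3 + w)*(2*w))*w) + w = (w**2 + (2*w*(3 + w))*w) + w = (w**2 + 2*w**2*(3 + w)) + w = w + w**2 + 2*w**2*(3 + w))
M = -44 (M = -17 - (25 + 2) = -17 - 1*27 = -17 - 27 = -44)
M*r(5) = -220*(1 + 2*5**2 + 7*5) = -220*(1 + 2*25 + 35) = -220*(1 + 50 + 35) = -220*86 = -44*430 = -18920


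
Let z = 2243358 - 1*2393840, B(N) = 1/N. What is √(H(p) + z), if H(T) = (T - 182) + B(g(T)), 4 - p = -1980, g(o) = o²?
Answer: I*√585242542079/1984 ≈ 385.59*I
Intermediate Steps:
p = 1984 (p = 4 - 1*(-1980) = 4 + 1980 = 1984)
H(T) = -182 + T + T⁻² (H(T) = (T - 182) + 1/(T²) = (-182 + T) + T⁻² = -182 + T + T⁻²)
z = -150482 (z = 2243358 - 2393840 = -150482)
√(H(p) + z) = √((-182 + 1984 + 1984⁻²) - 150482) = √((-182 + 1984 + 1/3936256) - 150482) = √(7093133313/3936256 - 150482) = √(-585242542079/3936256) = I*√585242542079/1984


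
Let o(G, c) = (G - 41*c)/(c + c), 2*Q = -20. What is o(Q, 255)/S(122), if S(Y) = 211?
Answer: -2093/21522 ≈ -0.097249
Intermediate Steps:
Q = -10 (Q = (½)*(-20) = -10)
o(G, c) = (G - 41*c)/(2*c) (o(G, c) = (G - 41*c)/((2*c)) = (G - 41*c)*(1/(2*c)) = (G - 41*c)/(2*c))
o(Q, 255)/S(122) = ((½)*(-10 - 41*255)/255)/211 = ((½)*(1/255)*(-10 - 10455))*(1/211) = ((½)*(1/255)*(-10465))*(1/211) = -2093/102*1/211 = -2093/21522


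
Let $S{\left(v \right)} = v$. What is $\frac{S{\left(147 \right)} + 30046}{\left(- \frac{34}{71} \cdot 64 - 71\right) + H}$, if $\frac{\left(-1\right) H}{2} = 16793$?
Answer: $- \frac{2143703}{2391823} \approx -0.89626$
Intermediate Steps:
$H = -33586$ ($H = \left(-2\right) 16793 = -33586$)
$\frac{S{\left(147 \right)} + 30046}{\left(- \frac{34}{71} \cdot 64 - 71\right) + H} = \frac{147 + 30046}{\left(- \frac{34}{71} \cdot 64 - 71\right) - 33586} = \frac{30193}{\left(\left(-34\right) \frac{1}{71} \cdot 64 - 71\right) - 33586} = \frac{30193}{\left(\left(- \frac{34}{71}\right) 64 - 71\right) - 33586} = \frac{30193}{\left(- \frac{2176}{71} - 71\right) - 33586} = \frac{30193}{- \frac{7217}{71} - 33586} = \frac{30193}{- \frac{2391823}{71}} = 30193 \left(- \frac{71}{2391823}\right) = - \frac{2143703}{2391823}$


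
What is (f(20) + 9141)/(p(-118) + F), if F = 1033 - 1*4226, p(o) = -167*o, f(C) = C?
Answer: 9161/16513 ≈ 0.55478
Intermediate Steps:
F = -3193 (F = 1033 - 4226 = -3193)
(f(20) + 9141)/(p(-118) + F) = (20 + 9141)/(-167*(-118) - 3193) = 9161/(19706 - 3193) = 9161/16513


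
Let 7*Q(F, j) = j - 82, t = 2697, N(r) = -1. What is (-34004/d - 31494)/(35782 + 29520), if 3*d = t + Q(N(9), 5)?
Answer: -21173724/43850293 ≈ -0.48286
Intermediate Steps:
Q(F, j) = -82/7 + j/7 (Q(F, j) = (j - 82)/7 = (-82 + j)/7 = -82/7 + j/7)
d = 2686/3 (d = (2697 + (-82/7 + (1/7)*5))/3 = (2697 + (-82/7 + 5/7))/3 = (2697 - 11)/3 = (1/3)*2686 = 2686/3 ≈ 895.33)
(-34004/d - 31494)/(35782 + 29520) = (-34004/2686/3 - 31494)/(35782 + 29520) = (-34004*3/2686 - 31494)/65302 = (-51006/1343 - 31494)*(1/65302) = -42347448/1343*1/65302 = -21173724/43850293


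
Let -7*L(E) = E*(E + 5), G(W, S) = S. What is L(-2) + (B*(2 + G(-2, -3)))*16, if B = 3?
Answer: -330/7 ≈ -47.143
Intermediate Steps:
L(E) = -E*(5 + E)/7 (L(E) = -E*(E + 5)/7 = -E*(5 + E)/7)
L(-2) + (B*(2 + G(-2, -3)))*16 = -1/7*(-2)*(5 - 2) + (3*(2 - 3))*16 = -1/7*(-2)*3 + (3*(-1))*16 = 6/7 - 3*16 = 6/7 - 48 = -330/7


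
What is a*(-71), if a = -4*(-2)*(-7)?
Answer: 3976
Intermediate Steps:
a = -56 (a = 8*(-7) = -56)
a*(-71) = -56*(-71) = 3976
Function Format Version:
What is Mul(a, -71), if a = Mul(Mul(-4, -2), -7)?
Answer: 3976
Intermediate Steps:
a = -56 (a = Mul(8, -7) = -56)
Mul(a, -71) = Mul(-56, -71) = 3976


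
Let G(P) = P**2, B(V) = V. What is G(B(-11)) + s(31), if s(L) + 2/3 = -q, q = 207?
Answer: -260/3 ≈ -86.667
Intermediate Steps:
s(L) = -623/3 (s(L) = -2/3 - 1*207 = -2/3 - 207 = -623/3)
G(B(-11)) + s(31) = (-11)**2 - 623/3 = 121 - 623/3 = -260/3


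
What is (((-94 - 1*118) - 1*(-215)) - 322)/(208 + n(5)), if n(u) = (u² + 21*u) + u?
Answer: -319/343 ≈ -0.93003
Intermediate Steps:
n(u) = u² + 22*u
(((-94 - 1*118) - 1*(-215)) - 322)/(208 + n(5)) = (((-94 - 1*118) - 1*(-215)) - 322)/(208 + 5*(22 + 5)) = (((-94 - 118) + 215) - 322)/(208 + 5*27) = ((-212 + 215) - 322)/(208 + 135) = (3 - 322)/343 = -319*1/343 = -319/343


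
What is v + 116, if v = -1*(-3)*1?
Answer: 119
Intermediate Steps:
v = 3 (v = 3*1 = 3)
v + 116 = 3 + 116 = 119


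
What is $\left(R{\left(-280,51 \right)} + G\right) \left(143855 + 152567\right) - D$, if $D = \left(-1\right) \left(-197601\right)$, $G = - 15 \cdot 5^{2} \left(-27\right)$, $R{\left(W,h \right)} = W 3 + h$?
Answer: $2767198191$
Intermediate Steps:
$R{\left(W,h \right)} = h + 3 W$ ($R{\left(W,h \right)} = 3 W + h = h + 3 W$)
$G = 10125$ ($G = \left(-15\right) 25 \left(-27\right) = \left(-375\right) \left(-27\right) = 10125$)
$D = 197601$
$\left(R{\left(-280,51 \right)} + G\right) \left(143855 + 152567\right) - D = \left(\left(51 + 3 \left(-280\right)\right) + 10125\right) \left(143855 + 152567\right) - 197601 = \left(\left(51 - 840\right) + 10125\right) 296422 - 197601 = \left(-789 + 10125\right) 296422 - 197601 = 9336 \cdot 296422 - 197601 = 2767395792 - 197601 = 2767198191$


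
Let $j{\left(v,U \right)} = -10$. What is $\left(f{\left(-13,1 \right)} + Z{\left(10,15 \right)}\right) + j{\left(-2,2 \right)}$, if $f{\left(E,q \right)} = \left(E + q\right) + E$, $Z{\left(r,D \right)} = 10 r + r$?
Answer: $75$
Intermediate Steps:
$Z{\left(r,D \right)} = 11 r$
$f{\left(E,q \right)} = q + 2 E$
$\left(f{\left(-13,1 \right)} + Z{\left(10,15 \right)}\right) + j{\left(-2,2 \right)} = \left(\left(1 + 2 \left(-13\right)\right) + 11 \cdot 10\right) - 10 = \left(\left(1 - 26\right) + 110\right) - 10 = \left(-25 + 110\right) - 10 = 85 - 10 = 75$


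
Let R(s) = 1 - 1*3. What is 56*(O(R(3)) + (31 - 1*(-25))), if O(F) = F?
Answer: 3024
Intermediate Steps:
R(s) = -2 (R(s) = 1 - 3 = -2)
56*(O(R(3)) + (31 - 1*(-25))) = 56*(-2 + (31 - 1*(-25))) = 56*(-2 + (31 + 25)) = 56*(-2 + 56) = 56*54 = 3024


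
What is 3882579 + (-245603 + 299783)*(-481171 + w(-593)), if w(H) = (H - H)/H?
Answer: -26065962201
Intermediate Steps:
w(H) = 0 (w(H) = 0/H = 0)
3882579 + (-245603 + 299783)*(-481171 + w(-593)) = 3882579 + (-245603 + 299783)*(-481171 + 0) = 3882579 + 54180*(-481171) = 3882579 - 26069844780 = -26065962201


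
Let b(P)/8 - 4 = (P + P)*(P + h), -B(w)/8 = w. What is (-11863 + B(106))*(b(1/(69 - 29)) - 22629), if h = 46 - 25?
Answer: 28712356749/100 ≈ 2.8712e+8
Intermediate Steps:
h = 21
B(w) = -8*w
b(P) = 32 + 16*P*(21 + P) (b(P) = 32 + 8*((P + P)*(P + 21)) = 32 + 8*((2*P)*(21 + P)) = 32 + 8*(2*P*(21 + P)) = 32 + 16*P*(21 + P))
(-11863 + B(106))*(b(1/(69 - 29)) - 22629) = (-11863 - 8*106)*((32 + 16*(1/(69 - 29))² + 336/(69 - 29)) - 22629) = (-11863 - 848)*((32 + 16*(1/40)² + 336/40) - 22629) = -12711*((32 + 16*(1/40)² + 336*(1/40)) - 22629) = -12711*((32 + 16*(1/1600) + 42/5) - 22629) = -12711*((32 + 1/100 + 42/5) - 22629) = -12711*(4041/100 - 22629) = -12711*(-2258859/100) = 28712356749/100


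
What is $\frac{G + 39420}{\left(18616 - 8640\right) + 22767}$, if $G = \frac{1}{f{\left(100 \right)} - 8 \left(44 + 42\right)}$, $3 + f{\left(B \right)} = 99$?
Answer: $\frac{23336639}{19383856} \approx 1.2039$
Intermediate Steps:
$f{\left(B \right)} = 96$ ($f{\left(B \right)} = -3 + 99 = 96$)
$G = - \frac{1}{592}$ ($G = \frac{1}{96 - 8 \left(44 + 42\right)} = \frac{1}{96 - 688} = \frac{1}{-592} = - \frac{1}{592} \approx -0.0016892$)
$\frac{G + 39420}{\left(18616 - 8640\right) + 22767} = \frac{- \frac{1}{592} + 39420}{\left(18616 - 8640\right) + 22767} = \frac{23336639}{592 \left(9976 + 22767\right)} = \frac{23336639}{592 \cdot 32743} = \frac{23336639}{592} \cdot \frac{1}{32743} = \frac{23336639}{19383856}$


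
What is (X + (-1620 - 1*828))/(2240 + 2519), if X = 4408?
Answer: 1960/4759 ≈ 0.41185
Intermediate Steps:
(X + (-1620 - 1*828))/(2240 + 2519) = (4408 + (-1620 - 1*828))/(2240 + 2519) = (4408 + (-1620 - 828))/4759 = (4408 - 2448)*(1/4759) = 1960*(1/4759) = 1960/4759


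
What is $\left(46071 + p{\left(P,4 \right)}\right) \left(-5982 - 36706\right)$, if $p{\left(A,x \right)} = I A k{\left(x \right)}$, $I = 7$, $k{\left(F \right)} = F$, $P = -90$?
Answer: $-1859105088$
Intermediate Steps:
$p{\left(A,x \right)} = 7 A x$
$\left(46071 + p{\left(P,4 \right)}\right) \left(-5982 - 36706\right) = \left(46071 + 7 \left(-90\right) 4\right) \left(-5982 - 36706\right) = \left(46071 - 2520\right) \left(-42688\right) = 43551 \left(-42688\right) = -1859105088$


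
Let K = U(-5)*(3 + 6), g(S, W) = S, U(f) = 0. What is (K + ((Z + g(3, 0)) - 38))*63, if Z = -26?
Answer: -3843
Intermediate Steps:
K = 0 (K = 0*(3 + 6) = 0*9 = 0)
(K + ((Z + g(3, 0)) - 38))*63 = (0 + ((-26 + 3) - 38))*63 = (0 + (-23 - 38))*63 = (0 - 61)*63 = -61*63 = -3843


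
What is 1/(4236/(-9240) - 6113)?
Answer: -770/4707363 ≈ -0.00016357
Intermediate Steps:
1/(4236/(-9240) - 6113) = 1/(4236*(-1/9240) - 6113) = 1/(-353/770 - 6113) = 1/(-4707363/770) = -770/4707363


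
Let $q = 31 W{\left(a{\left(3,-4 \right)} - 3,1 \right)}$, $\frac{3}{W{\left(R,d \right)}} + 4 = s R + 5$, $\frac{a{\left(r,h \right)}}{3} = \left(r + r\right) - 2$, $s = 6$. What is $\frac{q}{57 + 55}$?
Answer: $\frac{93}{6160} \approx 0.015097$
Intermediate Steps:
$a{\left(r,h \right)} = -6 + 6 r$ ($a{\left(r,h \right)} = 3 \left(\left(r + r\right) - 2\right) = 3 \left(2 r - 2\right) = 3 \left(-2 + 2 r\right) = -6 + 6 r$)
$W{\left(R,d \right)} = \frac{3}{1 + 6 R}$ ($W{\left(R,d \right)} = \frac{3}{-4 + \left(6 R + 5\right)} = \frac{3}{-4 + \left(5 + 6 R\right)} = \frac{3}{1 + 6 R}$)
$q = \frac{93}{55}$ ($q = 31 \frac{3}{1 + 6 \left(\left(-6 + 6 \cdot 3\right) - 3\right)} = 31 \frac{3}{1 + 6 \left(\left(-6 + 18\right) - 3\right)} = 31 \frac{3}{1 + 6 \left(12 - 3\right)} = 31 \frac{3}{1 + 6 \cdot 9} = 31 \frac{3}{1 + 54} = 31 \cdot \frac{3}{55} = \frac{93}{55} \approx 1.6909$)
$\frac{q}{57 + 55} = \frac{93}{55 \left(57 + 55\right)} = \frac{93}{55 \cdot 112} = \frac{93}{55} \cdot \frac{1}{112} = \frac{93}{6160}$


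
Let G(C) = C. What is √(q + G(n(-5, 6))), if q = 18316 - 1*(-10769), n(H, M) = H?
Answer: 2*√7270 ≈ 170.53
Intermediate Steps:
q = 29085 (q = 18316 + 10769 = 29085)
√(q + G(n(-5, 6))) = √(29085 - 5) = √29080 = 2*√7270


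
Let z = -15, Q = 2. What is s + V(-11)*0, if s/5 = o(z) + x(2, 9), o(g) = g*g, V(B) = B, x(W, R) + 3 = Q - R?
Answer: 1075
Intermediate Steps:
x(W, R) = -1 - R (x(W, R) = -3 + (2 - R) = -1 - R)
o(g) = g²
s = 1075 (s = 5*((-15)² + (-1 - 1*9)) = 5*(225 + (-1 - 9)) = 5*(225 - 10) = 5*215 = 1075)
s + V(-11)*0 = 1075 - 11*0 = 1075 + 0 = 1075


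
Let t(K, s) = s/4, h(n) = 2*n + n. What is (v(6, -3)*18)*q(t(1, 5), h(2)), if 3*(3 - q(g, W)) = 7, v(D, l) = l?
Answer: -36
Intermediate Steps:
h(n) = 3*n
t(K, s) = s/4 (t(K, s) = s*(¼) = s/4)
q(g, W) = ⅔ (q(g, W) = 3 - ⅓*7 = 3 - 7/3 = ⅔)
(v(6, -3)*18)*q(t(1, 5), h(2)) = -3*18*(⅔) = -54*⅔ = -36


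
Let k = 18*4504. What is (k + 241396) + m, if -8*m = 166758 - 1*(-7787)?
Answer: 2405199/8 ≈ 3.0065e+5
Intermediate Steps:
k = 81072
m = -174545/8 (m = -(166758 - 1*(-7787))/8 = -(166758 + 7787)/8 = -⅛*174545 = -174545/8 ≈ -21818.)
(k + 241396) + m = (81072 + 241396) - 174545/8 = 322468 - 174545/8 = 2405199/8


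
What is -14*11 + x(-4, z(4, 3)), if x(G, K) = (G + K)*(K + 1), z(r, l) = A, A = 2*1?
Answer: -160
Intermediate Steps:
A = 2
z(r, l) = 2
x(G, K) = (1 + K)*(G + K) (x(G, K) = (G + K)*(1 + K) = (1 + K)*(G + K))
-14*11 + x(-4, z(4, 3)) = -14*11 + (-4 + 2 + 2**2 - 4*2) = -154 + (-4 + 2 + 4 - 8) = -154 - 6 = -160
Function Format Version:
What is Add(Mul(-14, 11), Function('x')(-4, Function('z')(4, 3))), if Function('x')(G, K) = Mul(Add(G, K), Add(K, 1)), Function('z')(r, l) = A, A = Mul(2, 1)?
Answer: -160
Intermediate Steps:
A = 2
Function('z')(r, l) = 2
Function('x')(G, K) = Mul(Add(1, K), Add(G, K)) (Function('x')(G, K) = Mul(Add(G, K), Add(1, K)) = Mul(Add(1, K), Add(G, K)))
Add(Mul(-14, 11), Function('x')(-4, Function('z')(4, 3))) = Add(Mul(-14, 11), Add(-4, 2, Pow(2, 2), Mul(-4, 2))) = Add(-154, Add(-4, 2, 4, -8)) = Add(-154, -6) = -160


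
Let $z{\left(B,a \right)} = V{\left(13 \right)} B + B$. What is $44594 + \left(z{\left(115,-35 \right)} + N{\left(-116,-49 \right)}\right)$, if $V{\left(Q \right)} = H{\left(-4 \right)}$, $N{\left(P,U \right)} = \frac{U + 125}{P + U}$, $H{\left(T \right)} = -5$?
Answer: $\frac{7282034}{165} \approx 44134.0$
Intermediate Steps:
$N{\left(P,U \right)} = \frac{125 + U}{P + U}$
$V{\left(Q \right)} = -5$
$z{\left(B,a \right)} = - 4 B$ ($z{\left(B,a \right)} = - 5 B + B = - 4 B$)
$44594 + \left(z{\left(115,-35 \right)} + N{\left(-116,-49 \right)}\right) = 44594 - \left(460 - \frac{125 - 49}{-116 - 49}\right) = 44594 - \left(460 - \frac{1}{-165} \cdot 76\right) = 44594 - \frac{75976}{165} = \frac{7282034}{165}$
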